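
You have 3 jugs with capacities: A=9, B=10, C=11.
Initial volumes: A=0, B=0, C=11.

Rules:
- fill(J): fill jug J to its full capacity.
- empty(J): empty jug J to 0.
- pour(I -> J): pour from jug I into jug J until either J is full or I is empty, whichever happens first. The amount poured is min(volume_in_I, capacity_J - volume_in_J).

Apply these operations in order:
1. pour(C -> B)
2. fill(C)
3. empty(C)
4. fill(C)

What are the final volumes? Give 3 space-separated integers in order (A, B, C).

Step 1: pour(C -> B) -> (A=0 B=10 C=1)
Step 2: fill(C) -> (A=0 B=10 C=11)
Step 3: empty(C) -> (A=0 B=10 C=0)
Step 4: fill(C) -> (A=0 B=10 C=11)

Answer: 0 10 11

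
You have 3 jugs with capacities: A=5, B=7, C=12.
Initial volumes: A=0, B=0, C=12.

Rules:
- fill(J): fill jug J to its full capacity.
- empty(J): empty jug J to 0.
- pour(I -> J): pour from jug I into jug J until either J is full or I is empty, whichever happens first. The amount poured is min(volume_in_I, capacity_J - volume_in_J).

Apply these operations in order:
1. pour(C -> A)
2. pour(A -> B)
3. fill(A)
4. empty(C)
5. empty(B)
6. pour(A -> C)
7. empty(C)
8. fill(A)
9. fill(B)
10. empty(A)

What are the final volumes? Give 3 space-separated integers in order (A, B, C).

Answer: 0 7 0

Derivation:
Step 1: pour(C -> A) -> (A=5 B=0 C=7)
Step 2: pour(A -> B) -> (A=0 B=5 C=7)
Step 3: fill(A) -> (A=5 B=5 C=7)
Step 4: empty(C) -> (A=5 B=5 C=0)
Step 5: empty(B) -> (A=5 B=0 C=0)
Step 6: pour(A -> C) -> (A=0 B=0 C=5)
Step 7: empty(C) -> (A=0 B=0 C=0)
Step 8: fill(A) -> (A=5 B=0 C=0)
Step 9: fill(B) -> (A=5 B=7 C=0)
Step 10: empty(A) -> (A=0 B=7 C=0)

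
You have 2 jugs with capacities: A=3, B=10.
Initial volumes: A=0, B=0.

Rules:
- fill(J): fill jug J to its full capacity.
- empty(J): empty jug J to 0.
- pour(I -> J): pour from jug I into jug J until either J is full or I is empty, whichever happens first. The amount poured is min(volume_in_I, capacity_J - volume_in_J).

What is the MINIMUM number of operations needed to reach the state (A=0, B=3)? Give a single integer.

Answer: 2

Derivation:
BFS from (A=0, B=0). One shortest path:
  1. fill(A) -> (A=3 B=0)
  2. pour(A -> B) -> (A=0 B=3)
Reached target in 2 moves.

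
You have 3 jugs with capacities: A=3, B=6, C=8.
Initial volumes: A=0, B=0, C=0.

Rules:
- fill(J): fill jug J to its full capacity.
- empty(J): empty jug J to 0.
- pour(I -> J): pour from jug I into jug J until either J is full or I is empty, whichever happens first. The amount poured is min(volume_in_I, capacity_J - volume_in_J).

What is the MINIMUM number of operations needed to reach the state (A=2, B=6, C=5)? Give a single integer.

Answer: 7

Derivation:
BFS from (A=0, B=0, C=0). One shortest path:
  1. fill(C) -> (A=0 B=0 C=8)
  2. pour(C -> A) -> (A=3 B=0 C=5)
  3. empty(A) -> (A=0 B=0 C=5)
  4. pour(C -> B) -> (A=0 B=5 C=0)
  5. fill(C) -> (A=0 B=5 C=8)
  6. pour(C -> A) -> (A=3 B=5 C=5)
  7. pour(A -> B) -> (A=2 B=6 C=5)
Reached target in 7 moves.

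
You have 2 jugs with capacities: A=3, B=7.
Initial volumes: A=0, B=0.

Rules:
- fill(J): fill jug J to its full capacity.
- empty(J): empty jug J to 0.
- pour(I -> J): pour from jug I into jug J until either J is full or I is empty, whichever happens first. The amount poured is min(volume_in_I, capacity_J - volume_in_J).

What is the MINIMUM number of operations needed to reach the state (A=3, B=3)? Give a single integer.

Answer: 3

Derivation:
BFS from (A=0, B=0). One shortest path:
  1. fill(A) -> (A=3 B=0)
  2. pour(A -> B) -> (A=0 B=3)
  3. fill(A) -> (A=3 B=3)
Reached target in 3 moves.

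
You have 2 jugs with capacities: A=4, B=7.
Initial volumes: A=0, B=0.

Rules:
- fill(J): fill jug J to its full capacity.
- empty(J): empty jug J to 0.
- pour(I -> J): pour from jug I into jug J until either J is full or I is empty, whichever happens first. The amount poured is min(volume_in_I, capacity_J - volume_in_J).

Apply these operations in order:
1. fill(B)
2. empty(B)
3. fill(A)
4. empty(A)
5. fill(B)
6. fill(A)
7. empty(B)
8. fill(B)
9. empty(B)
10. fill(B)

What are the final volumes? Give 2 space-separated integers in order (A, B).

Answer: 4 7

Derivation:
Step 1: fill(B) -> (A=0 B=7)
Step 2: empty(B) -> (A=0 B=0)
Step 3: fill(A) -> (A=4 B=0)
Step 4: empty(A) -> (A=0 B=0)
Step 5: fill(B) -> (A=0 B=7)
Step 6: fill(A) -> (A=4 B=7)
Step 7: empty(B) -> (A=4 B=0)
Step 8: fill(B) -> (A=4 B=7)
Step 9: empty(B) -> (A=4 B=0)
Step 10: fill(B) -> (A=4 B=7)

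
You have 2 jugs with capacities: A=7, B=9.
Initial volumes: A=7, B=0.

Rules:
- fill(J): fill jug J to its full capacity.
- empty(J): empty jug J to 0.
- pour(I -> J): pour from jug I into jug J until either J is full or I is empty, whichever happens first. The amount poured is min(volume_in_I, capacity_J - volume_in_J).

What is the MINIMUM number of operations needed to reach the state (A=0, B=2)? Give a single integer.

BFS from (A=7, B=0). One shortest path:
  1. empty(A) -> (A=0 B=0)
  2. fill(B) -> (A=0 B=9)
  3. pour(B -> A) -> (A=7 B=2)
  4. empty(A) -> (A=0 B=2)
Reached target in 4 moves.

Answer: 4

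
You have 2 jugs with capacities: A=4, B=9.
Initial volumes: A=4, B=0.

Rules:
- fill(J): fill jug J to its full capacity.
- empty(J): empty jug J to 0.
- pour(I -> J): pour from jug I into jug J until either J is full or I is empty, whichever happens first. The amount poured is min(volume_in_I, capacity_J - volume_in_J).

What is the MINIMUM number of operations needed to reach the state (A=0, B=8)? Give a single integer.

Answer: 3

Derivation:
BFS from (A=4, B=0). One shortest path:
  1. pour(A -> B) -> (A=0 B=4)
  2. fill(A) -> (A=4 B=4)
  3. pour(A -> B) -> (A=0 B=8)
Reached target in 3 moves.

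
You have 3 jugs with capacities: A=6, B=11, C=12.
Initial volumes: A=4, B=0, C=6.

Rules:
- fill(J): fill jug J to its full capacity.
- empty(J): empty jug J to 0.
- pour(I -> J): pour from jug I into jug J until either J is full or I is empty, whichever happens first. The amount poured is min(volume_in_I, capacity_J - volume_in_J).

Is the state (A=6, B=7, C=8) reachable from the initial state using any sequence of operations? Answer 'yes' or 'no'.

Answer: yes

Derivation:
BFS from (A=4, B=0, C=6):
  1. fill(B) -> (A=4 B=11 C=6)
  2. empty(C) -> (A=4 B=11 C=0)
  3. pour(B -> C) -> (A=4 B=0 C=11)
  4. pour(A -> C) -> (A=3 B=0 C=12)
  5. pour(C -> B) -> (A=3 B=11 C=1)
  6. pour(B -> A) -> (A=6 B=8 C=1)
  7. empty(A) -> (A=0 B=8 C=1)
  8. pour(B -> A) -> (A=6 B=2 C=1)
  9. pour(A -> C) -> (A=0 B=2 C=7)
  10. pour(B -> A) -> (A=2 B=0 C=7)
  11. pour(C -> B) -> (A=2 B=7 C=0)
  12. fill(C) -> (A=2 B=7 C=12)
  13. pour(C -> A) -> (A=6 B=7 C=8)
Target reached → yes.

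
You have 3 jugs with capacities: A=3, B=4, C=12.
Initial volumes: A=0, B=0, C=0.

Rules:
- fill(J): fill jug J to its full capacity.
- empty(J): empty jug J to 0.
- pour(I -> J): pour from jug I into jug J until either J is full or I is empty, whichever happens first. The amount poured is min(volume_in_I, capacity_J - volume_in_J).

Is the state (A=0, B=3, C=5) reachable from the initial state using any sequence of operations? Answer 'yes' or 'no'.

Answer: yes

Derivation:
BFS from (A=0, B=0, C=0):
  1. fill(C) -> (A=0 B=0 C=12)
  2. pour(C -> A) -> (A=3 B=0 C=9)
  3. pour(C -> B) -> (A=3 B=4 C=5)
  4. empty(B) -> (A=3 B=0 C=5)
  5. pour(A -> B) -> (A=0 B=3 C=5)
Target reached → yes.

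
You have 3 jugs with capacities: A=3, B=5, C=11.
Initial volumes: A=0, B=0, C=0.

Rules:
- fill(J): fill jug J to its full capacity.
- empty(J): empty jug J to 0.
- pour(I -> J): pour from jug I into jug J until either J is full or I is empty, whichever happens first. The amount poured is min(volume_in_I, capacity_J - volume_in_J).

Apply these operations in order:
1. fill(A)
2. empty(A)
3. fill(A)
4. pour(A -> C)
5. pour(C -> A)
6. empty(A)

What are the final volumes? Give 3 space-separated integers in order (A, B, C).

Answer: 0 0 0

Derivation:
Step 1: fill(A) -> (A=3 B=0 C=0)
Step 2: empty(A) -> (A=0 B=0 C=0)
Step 3: fill(A) -> (A=3 B=0 C=0)
Step 4: pour(A -> C) -> (A=0 B=0 C=3)
Step 5: pour(C -> A) -> (A=3 B=0 C=0)
Step 6: empty(A) -> (A=0 B=0 C=0)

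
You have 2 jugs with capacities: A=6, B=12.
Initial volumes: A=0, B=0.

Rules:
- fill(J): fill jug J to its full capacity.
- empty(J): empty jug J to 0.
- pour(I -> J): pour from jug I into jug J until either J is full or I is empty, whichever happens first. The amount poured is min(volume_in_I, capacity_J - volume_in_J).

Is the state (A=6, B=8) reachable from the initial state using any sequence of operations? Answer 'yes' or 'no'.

Answer: no

Derivation:
BFS explored all 6 reachable states.
Reachable set includes: (0,0), (0,6), (0,12), (6,0), (6,6), (6,12)
Target (A=6, B=8) not in reachable set → no.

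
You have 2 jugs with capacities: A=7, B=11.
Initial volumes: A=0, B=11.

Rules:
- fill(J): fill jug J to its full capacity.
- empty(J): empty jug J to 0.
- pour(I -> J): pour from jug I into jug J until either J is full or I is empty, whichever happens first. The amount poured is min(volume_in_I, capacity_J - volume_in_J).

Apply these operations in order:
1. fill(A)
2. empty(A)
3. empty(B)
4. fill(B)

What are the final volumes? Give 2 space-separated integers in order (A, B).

Step 1: fill(A) -> (A=7 B=11)
Step 2: empty(A) -> (A=0 B=11)
Step 3: empty(B) -> (A=0 B=0)
Step 4: fill(B) -> (A=0 B=11)

Answer: 0 11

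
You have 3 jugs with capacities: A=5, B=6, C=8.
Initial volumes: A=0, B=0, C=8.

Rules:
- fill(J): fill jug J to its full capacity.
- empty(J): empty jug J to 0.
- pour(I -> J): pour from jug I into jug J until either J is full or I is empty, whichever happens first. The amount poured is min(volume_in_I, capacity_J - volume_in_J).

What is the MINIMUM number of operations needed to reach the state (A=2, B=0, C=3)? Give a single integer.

BFS from (A=0, B=0, C=8). One shortest path:
  1. pour(C -> A) -> (A=5 B=0 C=3)
  2. empty(A) -> (A=0 B=0 C=3)
  3. pour(C -> B) -> (A=0 B=3 C=0)
  4. fill(C) -> (A=0 B=3 C=8)
  5. pour(C -> A) -> (A=5 B=3 C=3)
  6. pour(A -> B) -> (A=2 B=6 C=3)
  7. empty(B) -> (A=2 B=0 C=3)
Reached target in 7 moves.

Answer: 7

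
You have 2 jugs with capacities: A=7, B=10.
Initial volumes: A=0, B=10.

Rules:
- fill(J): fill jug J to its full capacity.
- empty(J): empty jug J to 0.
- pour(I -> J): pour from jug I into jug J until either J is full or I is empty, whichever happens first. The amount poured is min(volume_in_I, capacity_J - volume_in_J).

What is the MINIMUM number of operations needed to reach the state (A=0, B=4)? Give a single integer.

BFS from (A=0, B=10). One shortest path:
  1. fill(A) -> (A=7 B=10)
  2. empty(B) -> (A=7 B=0)
  3. pour(A -> B) -> (A=0 B=7)
  4. fill(A) -> (A=7 B=7)
  5. pour(A -> B) -> (A=4 B=10)
  6. empty(B) -> (A=4 B=0)
  7. pour(A -> B) -> (A=0 B=4)
Reached target in 7 moves.

Answer: 7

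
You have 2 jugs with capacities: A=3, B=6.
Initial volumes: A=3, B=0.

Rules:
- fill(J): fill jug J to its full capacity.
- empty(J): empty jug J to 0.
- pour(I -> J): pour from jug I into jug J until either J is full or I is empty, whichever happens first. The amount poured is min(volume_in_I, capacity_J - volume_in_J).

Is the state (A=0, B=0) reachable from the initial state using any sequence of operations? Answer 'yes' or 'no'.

Answer: yes

Derivation:
BFS from (A=3, B=0):
  1. empty(A) -> (A=0 B=0)
Target reached → yes.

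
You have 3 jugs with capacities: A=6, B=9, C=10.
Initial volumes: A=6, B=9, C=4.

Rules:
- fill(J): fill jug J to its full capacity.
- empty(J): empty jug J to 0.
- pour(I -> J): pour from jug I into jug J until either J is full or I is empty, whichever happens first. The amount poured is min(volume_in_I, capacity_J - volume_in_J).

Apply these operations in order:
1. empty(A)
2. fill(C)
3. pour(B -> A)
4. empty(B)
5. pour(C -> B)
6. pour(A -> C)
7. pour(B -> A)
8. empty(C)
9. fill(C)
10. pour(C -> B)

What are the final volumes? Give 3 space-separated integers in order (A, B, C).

Step 1: empty(A) -> (A=0 B=9 C=4)
Step 2: fill(C) -> (A=0 B=9 C=10)
Step 3: pour(B -> A) -> (A=6 B=3 C=10)
Step 4: empty(B) -> (A=6 B=0 C=10)
Step 5: pour(C -> B) -> (A=6 B=9 C=1)
Step 6: pour(A -> C) -> (A=0 B=9 C=7)
Step 7: pour(B -> A) -> (A=6 B=3 C=7)
Step 8: empty(C) -> (A=6 B=3 C=0)
Step 9: fill(C) -> (A=6 B=3 C=10)
Step 10: pour(C -> B) -> (A=6 B=9 C=4)

Answer: 6 9 4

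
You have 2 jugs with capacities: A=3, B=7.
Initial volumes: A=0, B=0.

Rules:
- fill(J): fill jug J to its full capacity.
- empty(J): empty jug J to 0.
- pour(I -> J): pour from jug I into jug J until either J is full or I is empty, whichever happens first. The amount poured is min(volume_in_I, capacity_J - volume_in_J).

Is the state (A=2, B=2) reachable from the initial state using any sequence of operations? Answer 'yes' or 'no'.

BFS explored all 20 reachable states.
Reachable set includes: (0,0), (0,1), (0,2), (0,3), (0,4), (0,5), (0,6), (0,7), (1,0), (1,7), (2,0), (2,7) ...
Target (A=2, B=2) not in reachable set → no.

Answer: no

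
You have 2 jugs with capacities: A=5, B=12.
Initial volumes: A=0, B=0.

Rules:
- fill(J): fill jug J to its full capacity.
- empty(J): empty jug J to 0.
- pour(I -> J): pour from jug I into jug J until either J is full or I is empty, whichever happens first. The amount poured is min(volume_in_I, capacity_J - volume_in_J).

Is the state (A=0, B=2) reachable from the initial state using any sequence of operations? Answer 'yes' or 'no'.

BFS from (A=0, B=0):
  1. fill(B) -> (A=0 B=12)
  2. pour(B -> A) -> (A=5 B=7)
  3. empty(A) -> (A=0 B=7)
  4. pour(B -> A) -> (A=5 B=2)
  5. empty(A) -> (A=0 B=2)
Target reached → yes.

Answer: yes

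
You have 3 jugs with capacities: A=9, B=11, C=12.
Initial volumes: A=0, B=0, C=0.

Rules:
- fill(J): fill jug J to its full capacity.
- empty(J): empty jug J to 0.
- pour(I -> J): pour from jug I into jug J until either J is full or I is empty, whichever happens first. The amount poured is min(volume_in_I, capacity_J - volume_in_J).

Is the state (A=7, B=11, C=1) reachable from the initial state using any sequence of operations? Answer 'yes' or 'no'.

Answer: yes

Derivation:
BFS from (A=0, B=0, C=0):
  1. fill(A) -> (A=9 B=0 C=0)
  2. fill(C) -> (A=9 B=0 C=12)
  3. pour(A -> B) -> (A=0 B=9 C=12)
  4. fill(A) -> (A=9 B=9 C=12)
  5. pour(A -> B) -> (A=7 B=11 C=12)
  6. empty(B) -> (A=7 B=0 C=12)
  7. pour(C -> B) -> (A=7 B=11 C=1)
Target reached → yes.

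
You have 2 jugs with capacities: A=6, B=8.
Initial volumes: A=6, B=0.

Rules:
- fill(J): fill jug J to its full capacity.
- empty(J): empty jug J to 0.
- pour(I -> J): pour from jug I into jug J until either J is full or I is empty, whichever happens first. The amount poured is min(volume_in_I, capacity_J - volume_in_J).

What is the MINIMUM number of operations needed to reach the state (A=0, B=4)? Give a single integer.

Answer: 5

Derivation:
BFS from (A=6, B=0). One shortest path:
  1. pour(A -> B) -> (A=0 B=6)
  2. fill(A) -> (A=6 B=6)
  3. pour(A -> B) -> (A=4 B=8)
  4. empty(B) -> (A=4 B=0)
  5. pour(A -> B) -> (A=0 B=4)
Reached target in 5 moves.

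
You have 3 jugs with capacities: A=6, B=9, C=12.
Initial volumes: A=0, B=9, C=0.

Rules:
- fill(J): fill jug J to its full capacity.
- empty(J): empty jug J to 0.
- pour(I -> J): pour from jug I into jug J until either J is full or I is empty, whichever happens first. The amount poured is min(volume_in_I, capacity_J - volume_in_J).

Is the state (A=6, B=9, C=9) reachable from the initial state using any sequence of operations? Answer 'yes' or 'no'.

BFS from (A=0, B=9, C=0):
  1. fill(A) -> (A=6 B=9 C=0)
  2. pour(B -> C) -> (A=6 B=0 C=9)
  3. fill(B) -> (A=6 B=9 C=9)
Target reached → yes.

Answer: yes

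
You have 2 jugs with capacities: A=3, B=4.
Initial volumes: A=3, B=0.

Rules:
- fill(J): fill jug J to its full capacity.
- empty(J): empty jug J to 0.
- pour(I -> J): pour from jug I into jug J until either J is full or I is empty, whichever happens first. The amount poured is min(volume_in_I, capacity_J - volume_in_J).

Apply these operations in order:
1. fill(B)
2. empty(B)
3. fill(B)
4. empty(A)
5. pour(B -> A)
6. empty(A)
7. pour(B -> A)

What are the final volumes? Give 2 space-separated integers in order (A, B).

Step 1: fill(B) -> (A=3 B=4)
Step 2: empty(B) -> (A=3 B=0)
Step 3: fill(B) -> (A=3 B=4)
Step 4: empty(A) -> (A=0 B=4)
Step 5: pour(B -> A) -> (A=3 B=1)
Step 6: empty(A) -> (A=0 B=1)
Step 7: pour(B -> A) -> (A=1 B=0)

Answer: 1 0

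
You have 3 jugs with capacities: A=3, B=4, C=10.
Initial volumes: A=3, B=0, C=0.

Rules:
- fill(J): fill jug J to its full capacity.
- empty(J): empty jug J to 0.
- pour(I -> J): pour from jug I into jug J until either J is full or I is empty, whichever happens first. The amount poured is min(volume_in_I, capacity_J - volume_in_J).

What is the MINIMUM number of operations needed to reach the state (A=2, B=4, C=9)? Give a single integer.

BFS from (A=3, B=0, C=0). One shortest path:
  1. fill(C) -> (A=3 B=0 C=10)
  2. pour(A -> B) -> (A=0 B=3 C=10)
  3. fill(A) -> (A=3 B=3 C=10)
  4. pour(C -> B) -> (A=3 B=4 C=9)
  5. empty(B) -> (A=3 B=0 C=9)
  6. pour(A -> B) -> (A=0 B=3 C=9)
  7. fill(A) -> (A=3 B=3 C=9)
  8. pour(A -> B) -> (A=2 B=4 C=9)
Reached target in 8 moves.

Answer: 8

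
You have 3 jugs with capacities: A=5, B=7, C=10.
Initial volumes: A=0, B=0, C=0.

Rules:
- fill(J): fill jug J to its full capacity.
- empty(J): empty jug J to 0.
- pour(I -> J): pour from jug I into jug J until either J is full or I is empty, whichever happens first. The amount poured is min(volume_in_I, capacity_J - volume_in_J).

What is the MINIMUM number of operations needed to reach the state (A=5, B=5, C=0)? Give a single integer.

Answer: 3

Derivation:
BFS from (A=0, B=0, C=0). One shortest path:
  1. fill(A) -> (A=5 B=0 C=0)
  2. pour(A -> B) -> (A=0 B=5 C=0)
  3. fill(A) -> (A=5 B=5 C=0)
Reached target in 3 moves.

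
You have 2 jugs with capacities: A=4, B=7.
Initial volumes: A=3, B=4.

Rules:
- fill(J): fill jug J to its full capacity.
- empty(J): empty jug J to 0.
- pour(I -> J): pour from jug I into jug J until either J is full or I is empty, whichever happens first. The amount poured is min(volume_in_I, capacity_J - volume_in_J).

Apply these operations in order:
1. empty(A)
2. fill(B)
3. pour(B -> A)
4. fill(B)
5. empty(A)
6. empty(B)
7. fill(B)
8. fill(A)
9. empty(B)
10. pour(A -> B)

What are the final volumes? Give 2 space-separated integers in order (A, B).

Answer: 0 4

Derivation:
Step 1: empty(A) -> (A=0 B=4)
Step 2: fill(B) -> (A=0 B=7)
Step 3: pour(B -> A) -> (A=4 B=3)
Step 4: fill(B) -> (A=4 B=7)
Step 5: empty(A) -> (A=0 B=7)
Step 6: empty(B) -> (A=0 B=0)
Step 7: fill(B) -> (A=0 B=7)
Step 8: fill(A) -> (A=4 B=7)
Step 9: empty(B) -> (A=4 B=0)
Step 10: pour(A -> B) -> (A=0 B=4)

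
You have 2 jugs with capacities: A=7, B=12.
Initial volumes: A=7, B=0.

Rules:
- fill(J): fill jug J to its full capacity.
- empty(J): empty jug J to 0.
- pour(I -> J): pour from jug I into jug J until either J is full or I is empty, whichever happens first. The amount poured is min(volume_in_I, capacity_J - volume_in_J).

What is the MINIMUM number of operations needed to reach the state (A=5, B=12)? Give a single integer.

BFS from (A=7, B=0). One shortest path:
  1. empty(A) -> (A=0 B=0)
  2. fill(B) -> (A=0 B=12)
  3. pour(B -> A) -> (A=7 B=5)
  4. empty(A) -> (A=0 B=5)
  5. pour(B -> A) -> (A=5 B=0)
  6. fill(B) -> (A=5 B=12)
Reached target in 6 moves.

Answer: 6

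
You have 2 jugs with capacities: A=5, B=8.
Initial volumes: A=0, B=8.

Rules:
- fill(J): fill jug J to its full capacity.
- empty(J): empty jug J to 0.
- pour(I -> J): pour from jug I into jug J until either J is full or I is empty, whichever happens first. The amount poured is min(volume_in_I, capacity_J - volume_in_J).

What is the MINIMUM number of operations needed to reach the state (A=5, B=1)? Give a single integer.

BFS from (A=0, B=8). One shortest path:
  1. pour(B -> A) -> (A=5 B=3)
  2. empty(A) -> (A=0 B=3)
  3. pour(B -> A) -> (A=3 B=0)
  4. fill(B) -> (A=3 B=8)
  5. pour(B -> A) -> (A=5 B=6)
  6. empty(A) -> (A=0 B=6)
  7. pour(B -> A) -> (A=5 B=1)
Reached target in 7 moves.

Answer: 7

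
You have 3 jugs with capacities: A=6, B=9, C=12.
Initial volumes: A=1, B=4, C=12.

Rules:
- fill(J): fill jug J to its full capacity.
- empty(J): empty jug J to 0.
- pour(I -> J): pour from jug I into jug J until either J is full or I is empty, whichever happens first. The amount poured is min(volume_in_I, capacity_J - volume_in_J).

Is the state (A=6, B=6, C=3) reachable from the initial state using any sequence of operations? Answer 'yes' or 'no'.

BFS from (A=1, B=4, C=12):
  1. fill(A) -> (A=6 B=4 C=12)
  2. fill(B) -> (A=6 B=9 C=12)
  3. empty(C) -> (A=6 B=9 C=0)
  4. pour(B -> C) -> (A=6 B=0 C=9)
  5. pour(A -> B) -> (A=0 B=6 C=9)
  6. pour(C -> A) -> (A=6 B=6 C=3)
Target reached → yes.

Answer: yes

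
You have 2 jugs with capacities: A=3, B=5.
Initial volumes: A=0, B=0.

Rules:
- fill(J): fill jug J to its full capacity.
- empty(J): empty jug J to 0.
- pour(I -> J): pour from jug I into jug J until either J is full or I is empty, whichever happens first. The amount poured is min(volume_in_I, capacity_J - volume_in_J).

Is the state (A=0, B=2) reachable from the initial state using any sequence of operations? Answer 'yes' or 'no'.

BFS from (A=0, B=0):
  1. fill(B) -> (A=0 B=5)
  2. pour(B -> A) -> (A=3 B=2)
  3. empty(A) -> (A=0 B=2)
Target reached → yes.

Answer: yes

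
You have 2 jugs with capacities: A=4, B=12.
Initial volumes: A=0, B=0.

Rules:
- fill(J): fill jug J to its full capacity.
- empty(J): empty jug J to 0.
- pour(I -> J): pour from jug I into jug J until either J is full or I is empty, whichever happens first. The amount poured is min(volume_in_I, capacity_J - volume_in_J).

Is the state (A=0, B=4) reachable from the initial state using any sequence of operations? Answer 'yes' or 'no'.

Answer: yes

Derivation:
BFS from (A=0, B=0):
  1. fill(A) -> (A=4 B=0)
  2. pour(A -> B) -> (A=0 B=4)
Target reached → yes.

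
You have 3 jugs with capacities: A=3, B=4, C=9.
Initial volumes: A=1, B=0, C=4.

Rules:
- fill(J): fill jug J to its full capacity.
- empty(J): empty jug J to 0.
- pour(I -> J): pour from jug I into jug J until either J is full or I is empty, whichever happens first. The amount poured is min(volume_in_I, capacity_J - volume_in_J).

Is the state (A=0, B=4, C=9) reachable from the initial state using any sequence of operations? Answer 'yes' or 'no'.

Answer: yes

Derivation:
BFS from (A=1, B=0, C=4):
  1. empty(A) -> (A=0 B=0 C=4)
  2. fill(B) -> (A=0 B=4 C=4)
  3. fill(C) -> (A=0 B=4 C=9)
Target reached → yes.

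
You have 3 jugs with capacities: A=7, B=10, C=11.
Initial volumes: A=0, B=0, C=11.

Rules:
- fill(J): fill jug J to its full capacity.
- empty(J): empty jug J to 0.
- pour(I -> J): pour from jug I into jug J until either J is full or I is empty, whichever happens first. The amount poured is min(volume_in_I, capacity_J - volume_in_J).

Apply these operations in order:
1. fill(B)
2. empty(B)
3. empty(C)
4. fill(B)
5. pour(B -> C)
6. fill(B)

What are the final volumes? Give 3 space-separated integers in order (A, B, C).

Step 1: fill(B) -> (A=0 B=10 C=11)
Step 2: empty(B) -> (A=0 B=0 C=11)
Step 3: empty(C) -> (A=0 B=0 C=0)
Step 4: fill(B) -> (A=0 B=10 C=0)
Step 5: pour(B -> C) -> (A=0 B=0 C=10)
Step 6: fill(B) -> (A=0 B=10 C=10)

Answer: 0 10 10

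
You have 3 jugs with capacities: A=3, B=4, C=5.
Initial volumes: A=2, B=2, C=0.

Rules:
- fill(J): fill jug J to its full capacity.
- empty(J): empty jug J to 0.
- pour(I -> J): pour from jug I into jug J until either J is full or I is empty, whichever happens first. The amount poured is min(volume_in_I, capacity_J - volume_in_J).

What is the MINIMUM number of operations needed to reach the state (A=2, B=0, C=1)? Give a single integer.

BFS from (A=2, B=2, C=0). One shortest path:
  1. empty(B) -> (A=2 B=0 C=0)
  2. fill(C) -> (A=2 B=0 C=5)
  3. pour(C -> B) -> (A=2 B=4 C=1)
  4. empty(B) -> (A=2 B=0 C=1)
Reached target in 4 moves.

Answer: 4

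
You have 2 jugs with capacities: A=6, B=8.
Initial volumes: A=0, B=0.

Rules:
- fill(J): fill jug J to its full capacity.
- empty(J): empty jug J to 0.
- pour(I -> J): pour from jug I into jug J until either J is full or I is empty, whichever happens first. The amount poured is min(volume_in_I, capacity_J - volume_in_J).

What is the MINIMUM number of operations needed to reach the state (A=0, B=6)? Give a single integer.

Answer: 2

Derivation:
BFS from (A=0, B=0). One shortest path:
  1. fill(A) -> (A=6 B=0)
  2. pour(A -> B) -> (A=0 B=6)
Reached target in 2 moves.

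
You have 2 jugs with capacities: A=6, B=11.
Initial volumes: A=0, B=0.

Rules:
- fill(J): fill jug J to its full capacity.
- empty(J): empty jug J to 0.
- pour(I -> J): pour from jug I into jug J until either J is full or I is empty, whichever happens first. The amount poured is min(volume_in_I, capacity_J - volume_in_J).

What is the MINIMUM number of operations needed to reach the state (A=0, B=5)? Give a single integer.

Answer: 3

Derivation:
BFS from (A=0, B=0). One shortest path:
  1. fill(B) -> (A=0 B=11)
  2. pour(B -> A) -> (A=6 B=5)
  3. empty(A) -> (A=0 B=5)
Reached target in 3 moves.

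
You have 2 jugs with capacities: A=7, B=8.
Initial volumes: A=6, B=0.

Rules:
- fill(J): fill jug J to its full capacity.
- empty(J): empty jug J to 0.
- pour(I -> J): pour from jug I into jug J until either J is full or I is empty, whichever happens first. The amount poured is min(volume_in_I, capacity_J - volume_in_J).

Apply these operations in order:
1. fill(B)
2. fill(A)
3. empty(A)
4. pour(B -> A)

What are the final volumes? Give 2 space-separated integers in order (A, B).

Answer: 7 1

Derivation:
Step 1: fill(B) -> (A=6 B=8)
Step 2: fill(A) -> (A=7 B=8)
Step 3: empty(A) -> (A=0 B=8)
Step 4: pour(B -> A) -> (A=7 B=1)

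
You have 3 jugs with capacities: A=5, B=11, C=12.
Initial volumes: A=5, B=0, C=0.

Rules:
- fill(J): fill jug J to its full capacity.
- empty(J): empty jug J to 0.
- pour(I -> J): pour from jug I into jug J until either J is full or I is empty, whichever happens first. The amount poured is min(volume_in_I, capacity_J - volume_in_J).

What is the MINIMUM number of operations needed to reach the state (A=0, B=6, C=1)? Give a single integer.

Answer: 5

Derivation:
BFS from (A=5, B=0, C=0). One shortest path:
  1. empty(A) -> (A=0 B=0 C=0)
  2. fill(C) -> (A=0 B=0 C=12)
  3. pour(C -> B) -> (A=0 B=11 C=1)
  4. pour(B -> A) -> (A=5 B=6 C=1)
  5. empty(A) -> (A=0 B=6 C=1)
Reached target in 5 moves.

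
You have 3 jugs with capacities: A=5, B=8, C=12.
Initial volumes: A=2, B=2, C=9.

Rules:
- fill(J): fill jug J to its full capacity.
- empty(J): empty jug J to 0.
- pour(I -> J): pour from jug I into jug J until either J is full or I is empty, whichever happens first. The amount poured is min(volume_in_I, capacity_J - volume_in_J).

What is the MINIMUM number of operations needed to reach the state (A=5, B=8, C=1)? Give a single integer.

Answer: 3

Derivation:
BFS from (A=2, B=2, C=9). One shortest path:
  1. fill(A) -> (A=5 B=2 C=9)
  2. empty(B) -> (A=5 B=0 C=9)
  3. pour(C -> B) -> (A=5 B=8 C=1)
Reached target in 3 moves.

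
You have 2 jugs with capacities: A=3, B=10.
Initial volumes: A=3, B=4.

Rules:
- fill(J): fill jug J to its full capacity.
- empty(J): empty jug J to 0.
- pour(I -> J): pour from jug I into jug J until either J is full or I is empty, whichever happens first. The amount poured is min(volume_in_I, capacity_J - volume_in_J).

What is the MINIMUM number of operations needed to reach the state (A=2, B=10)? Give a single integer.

BFS from (A=3, B=4). One shortest path:
  1. empty(B) -> (A=3 B=0)
  2. pour(A -> B) -> (A=0 B=3)
  3. fill(A) -> (A=3 B=3)
  4. pour(A -> B) -> (A=0 B=6)
  5. fill(A) -> (A=3 B=6)
  6. pour(A -> B) -> (A=0 B=9)
  7. fill(A) -> (A=3 B=9)
  8. pour(A -> B) -> (A=2 B=10)
Reached target in 8 moves.

Answer: 8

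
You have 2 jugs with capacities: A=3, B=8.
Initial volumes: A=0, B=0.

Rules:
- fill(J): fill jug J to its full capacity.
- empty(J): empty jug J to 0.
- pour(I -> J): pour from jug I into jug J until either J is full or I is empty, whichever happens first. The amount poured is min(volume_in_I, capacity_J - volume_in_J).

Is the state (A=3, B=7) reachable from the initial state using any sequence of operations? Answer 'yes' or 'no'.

Answer: yes

Derivation:
BFS from (A=0, B=0):
  1. fill(B) -> (A=0 B=8)
  2. pour(B -> A) -> (A=3 B=5)
  3. empty(A) -> (A=0 B=5)
  4. pour(B -> A) -> (A=3 B=2)
  5. empty(A) -> (A=0 B=2)
  6. pour(B -> A) -> (A=2 B=0)
  7. fill(B) -> (A=2 B=8)
  8. pour(B -> A) -> (A=3 B=7)
Target reached → yes.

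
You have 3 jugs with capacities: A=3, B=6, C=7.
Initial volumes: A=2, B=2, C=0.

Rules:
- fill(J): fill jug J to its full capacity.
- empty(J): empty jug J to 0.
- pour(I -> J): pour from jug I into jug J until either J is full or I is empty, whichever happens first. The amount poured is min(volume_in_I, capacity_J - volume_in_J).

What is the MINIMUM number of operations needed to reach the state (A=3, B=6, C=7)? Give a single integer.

Answer: 3

Derivation:
BFS from (A=2, B=2, C=0). One shortest path:
  1. fill(A) -> (A=3 B=2 C=0)
  2. fill(B) -> (A=3 B=6 C=0)
  3. fill(C) -> (A=3 B=6 C=7)
Reached target in 3 moves.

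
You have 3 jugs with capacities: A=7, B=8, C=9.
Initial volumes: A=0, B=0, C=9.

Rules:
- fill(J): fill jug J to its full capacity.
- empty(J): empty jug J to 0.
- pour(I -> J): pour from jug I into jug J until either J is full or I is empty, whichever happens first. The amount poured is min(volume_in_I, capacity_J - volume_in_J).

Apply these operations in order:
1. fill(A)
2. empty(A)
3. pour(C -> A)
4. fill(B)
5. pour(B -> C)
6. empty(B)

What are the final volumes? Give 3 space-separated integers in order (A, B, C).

Answer: 7 0 9

Derivation:
Step 1: fill(A) -> (A=7 B=0 C=9)
Step 2: empty(A) -> (A=0 B=0 C=9)
Step 3: pour(C -> A) -> (A=7 B=0 C=2)
Step 4: fill(B) -> (A=7 B=8 C=2)
Step 5: pour(B -> C) -> (A=7 B=1 C=9)
Step 6: empty(B) -> (A=7 B=0 C=9)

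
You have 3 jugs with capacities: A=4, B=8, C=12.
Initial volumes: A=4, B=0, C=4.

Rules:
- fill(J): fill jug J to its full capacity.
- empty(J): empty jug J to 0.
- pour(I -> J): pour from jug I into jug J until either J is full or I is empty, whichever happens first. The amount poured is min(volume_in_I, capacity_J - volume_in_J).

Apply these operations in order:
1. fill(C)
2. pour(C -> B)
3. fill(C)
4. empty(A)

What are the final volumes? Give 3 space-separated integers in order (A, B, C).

Answer: 0 8 12

Derivation:
Step 1: fill(C) -> (A=4 B=0 C=12)
Step 2: pour(C -> B) -> (A=4 B=8 C=4)
Step 3: fill(C) -> (A=4 B=8 C=12)
Step 4: empty(A) -> (A=0 B=8 C=12)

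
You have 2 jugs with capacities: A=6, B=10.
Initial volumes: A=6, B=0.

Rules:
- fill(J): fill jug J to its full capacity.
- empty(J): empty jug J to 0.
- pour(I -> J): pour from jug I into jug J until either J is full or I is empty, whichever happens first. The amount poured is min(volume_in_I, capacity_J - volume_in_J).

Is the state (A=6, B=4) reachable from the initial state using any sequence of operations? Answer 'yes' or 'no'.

BFS from (A=6, B=0):
  1. empty(A) -> (A=0 B=0)
  2. fill(B) -> (A=0 B=10)
  3. pour(B -> A) -> (A=6 B=4)
Target reached → yes.

Answer: yes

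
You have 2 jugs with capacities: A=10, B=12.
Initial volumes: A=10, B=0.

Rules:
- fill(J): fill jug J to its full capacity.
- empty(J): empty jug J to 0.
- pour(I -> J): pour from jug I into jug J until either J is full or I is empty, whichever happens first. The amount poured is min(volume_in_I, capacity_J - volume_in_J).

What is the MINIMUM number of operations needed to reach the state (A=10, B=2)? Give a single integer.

Answer: 3

Derivation:
BFS from (A=10, B=0). One shortest path:
  1. empty(A) -> (A=0 B=0)
  2. fill(B) -> (A=0 B=12)
  3. pour(B -> A) -> (A=10 B=2)
Reached target in 3 moves.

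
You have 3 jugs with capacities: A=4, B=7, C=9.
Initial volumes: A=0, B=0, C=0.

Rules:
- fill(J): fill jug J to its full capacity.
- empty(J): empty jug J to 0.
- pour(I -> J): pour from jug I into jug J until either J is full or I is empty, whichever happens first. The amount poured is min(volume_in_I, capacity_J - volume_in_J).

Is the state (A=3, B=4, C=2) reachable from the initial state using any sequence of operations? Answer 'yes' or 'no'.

Answer: no

Derivation:
BFS explored all 256 reachable states.
Reachable set includes: (0,0,0), (0,0,1), (0,0,2), (0,0,3), (0,0,4), (0,0,5), (0,0,6), (0,0,7), (0,0,8), (0,0,9), (0,1,0), (0,1,1) ...
Target (A=3, B=4, C=2) not in reachable set → no.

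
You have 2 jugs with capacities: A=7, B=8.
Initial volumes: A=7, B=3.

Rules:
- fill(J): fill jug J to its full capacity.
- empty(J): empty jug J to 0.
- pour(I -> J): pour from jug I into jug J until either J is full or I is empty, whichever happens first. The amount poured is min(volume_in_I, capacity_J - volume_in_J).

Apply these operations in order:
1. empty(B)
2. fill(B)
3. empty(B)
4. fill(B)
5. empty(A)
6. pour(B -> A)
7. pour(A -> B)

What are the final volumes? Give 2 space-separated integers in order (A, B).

Answer: 0 8

Derivation:
Step 1: empty(B) -> (A=7 B=0)
Step 2: fill(B) -> (A=7 B=8)
Step 3: empty(B) -> (A=7 B=0)
Step 4: fill(B) -> (A=7 B=8)
Step 5: empty(A) -> (A=0 B=8)
Step 6: pour(B -> A) -> (A=7 B=1)
Step 7: pour(A -> B) -> (A=0 B=8)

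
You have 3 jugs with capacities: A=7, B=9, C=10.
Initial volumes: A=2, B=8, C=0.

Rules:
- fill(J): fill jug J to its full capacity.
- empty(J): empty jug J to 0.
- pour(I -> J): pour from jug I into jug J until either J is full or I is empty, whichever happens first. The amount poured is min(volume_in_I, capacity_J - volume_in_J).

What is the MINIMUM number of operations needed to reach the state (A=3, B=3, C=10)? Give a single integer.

Answer: 7

Derivation:
BFS from (A=2, B=8, C=0). One shortest path:
  1. fill(C) -> (A=2 B=8 C=10)
  2. pour(B -> A) -> (A=7 B=3 C=10)
  3. empty(A) -> (A=0 B=3 C=10)
  4. pour(C -> A) -> (A=7 B=3 C=3)
  5. empty(A) -> (A=0 B=3 C=3)
  6. pour(C -> A) -> (A=3 B=3 C=0)
  7. fill(C) -> (A=3 B=3 C=10)
Reached target in 7 moves.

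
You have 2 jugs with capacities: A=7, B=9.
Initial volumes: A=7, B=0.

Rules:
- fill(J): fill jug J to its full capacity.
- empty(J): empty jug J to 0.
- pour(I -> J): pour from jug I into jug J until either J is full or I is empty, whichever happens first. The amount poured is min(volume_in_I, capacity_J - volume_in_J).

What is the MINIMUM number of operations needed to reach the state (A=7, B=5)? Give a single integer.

BFS from (A=7, B=0). One shortest path:
  1. pour(A -> B) -> (A=0 B=7)
  2. fill(A) -> (A=7 B=7)
  3. pour(A -> B) -> (A=5 B=9)
  4. empty(B) -> (A=5 B=0)
  5. pour(A -> B) -> (A=0 B=5)
  6. fill(A) -> (A=7 B=5)
Reached target in 6 moves.

Answer: 6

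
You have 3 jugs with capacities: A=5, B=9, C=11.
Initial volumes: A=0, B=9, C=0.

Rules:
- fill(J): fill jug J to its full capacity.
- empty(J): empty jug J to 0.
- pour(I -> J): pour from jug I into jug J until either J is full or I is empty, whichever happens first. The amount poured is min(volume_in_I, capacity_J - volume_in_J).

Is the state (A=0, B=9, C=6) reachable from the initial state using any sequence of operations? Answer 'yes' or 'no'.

Answer: yes

Derivation:
BFS from (A=0, B=9, C=0):
  1. fill(C) -> (A=0 B=9 C=11)
  2. pour(C -> A) -> (A=5 B=9 C=6)
  3. empty(A) -> (A=0 B=9 C=6)
Target reached → yes.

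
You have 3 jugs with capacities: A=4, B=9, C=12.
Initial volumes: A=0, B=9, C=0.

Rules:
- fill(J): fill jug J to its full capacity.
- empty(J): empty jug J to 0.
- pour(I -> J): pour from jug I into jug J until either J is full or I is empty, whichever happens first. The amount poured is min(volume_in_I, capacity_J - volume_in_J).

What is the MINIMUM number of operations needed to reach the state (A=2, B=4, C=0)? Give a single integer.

Answer: 8

Derivation:
BFS from (A=0, B=9, C=0). One shortest path:
  1. pour(B -> A) -> (A=4 B=5 C=0)
  2. pour(B -> C) -> (A=4 B=0 C=5)
  3. fill(B) -> (A=4 B=9 C=5)
  4. pour(B -> C) -> (A=4 B=2 C=12)
  5. empty(C) -> (A=4 B=2 C=0)
  6. pour(A -> C) -> (A=0 B=2 C=4)
  7. pour(B -> A) -> (A=2 B=0 C=4)
  8. pour(C -> B) -> (A=2 B=4 C=0)
Reached target in 8 moves.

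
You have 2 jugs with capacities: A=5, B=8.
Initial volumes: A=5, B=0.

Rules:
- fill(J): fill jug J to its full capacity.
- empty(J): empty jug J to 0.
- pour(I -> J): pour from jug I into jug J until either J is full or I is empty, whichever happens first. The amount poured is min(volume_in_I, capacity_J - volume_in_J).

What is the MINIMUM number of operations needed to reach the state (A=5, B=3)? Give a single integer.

BFS from (A=5, B=0). One shortest path:
  1. empty(A) -> (A=0 B=0)
  2. fill(B) -> (A=0 B=8)
  3. pour(B -> A) -> (A=5 B=3)
Reached target in 3 moves.

Answer: 3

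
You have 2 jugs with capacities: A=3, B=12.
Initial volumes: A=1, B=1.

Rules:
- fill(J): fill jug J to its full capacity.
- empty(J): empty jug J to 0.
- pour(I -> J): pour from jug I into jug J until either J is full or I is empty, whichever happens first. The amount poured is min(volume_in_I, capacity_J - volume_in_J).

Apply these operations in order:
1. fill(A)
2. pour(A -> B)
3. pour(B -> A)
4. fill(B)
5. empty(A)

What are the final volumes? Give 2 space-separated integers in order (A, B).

Answer: 0 12

Derivation:
Step 1: fill(A) -> (A=3 B=1)
Step 2: pour(A -> B) -> (A=0 B=4)
Step 3: pour(B -> A) -> (A=3 B=1)
Step 4: fill(B) -> (A=3 B=12)
Step 5: empty(A) -> (A=0 B=12)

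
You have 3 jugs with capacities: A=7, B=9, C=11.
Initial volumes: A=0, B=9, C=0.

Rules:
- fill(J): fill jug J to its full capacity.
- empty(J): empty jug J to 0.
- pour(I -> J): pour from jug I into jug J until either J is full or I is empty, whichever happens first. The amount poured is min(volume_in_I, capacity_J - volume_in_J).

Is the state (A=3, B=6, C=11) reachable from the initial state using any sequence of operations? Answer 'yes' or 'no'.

BFS from (A=0, B=9, C=0):
  1. fill(C) -> (A=0 B=9 C=11)
  2. pour(B -> A) -> (A=7 B=2 C=11)
  3. empty(A) -> (A=0 B=2 C=11)
  4. pour(C -> A) -> (A=7 B=2 C=4)
  5. pour(C -> B) -> (A=7 B=6 C=0)
  6. pour(A -> C) -> (A=0 B=6 C=7)
  7. fill(A) -> (A=7 B=6 C=7)
  8. pour(A -> C) -> (A=3 B=6 C=11)
Target reached → yes.

Answer: yes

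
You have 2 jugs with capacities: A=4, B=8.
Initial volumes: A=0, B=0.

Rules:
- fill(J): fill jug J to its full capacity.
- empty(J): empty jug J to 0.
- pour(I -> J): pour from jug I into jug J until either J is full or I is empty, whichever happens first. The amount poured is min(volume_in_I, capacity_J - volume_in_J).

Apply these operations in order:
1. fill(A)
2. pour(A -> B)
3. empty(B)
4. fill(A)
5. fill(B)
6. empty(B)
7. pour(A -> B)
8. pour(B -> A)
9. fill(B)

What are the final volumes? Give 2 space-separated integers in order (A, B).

Step 1: fill(A) -> (A=4 B=0)
Step 2: pour(A -> B) -> (A=0 B=4)
Step 3: empty(B) -> (A=0 B=0)
Step 4: fill(A) -> (A=4 B=0)
Step 5: fill(B) -> (A=4 B=8)
Step 6: empty(B) -> (A=4 B=0)
Step 7: pour(A -> B) -> (A=0 B=4)
Step 8: pour(B -> A) -> (A=4 B=0)
Step 9: fill(B) -> (A=4 B=8)

Answer: 4 8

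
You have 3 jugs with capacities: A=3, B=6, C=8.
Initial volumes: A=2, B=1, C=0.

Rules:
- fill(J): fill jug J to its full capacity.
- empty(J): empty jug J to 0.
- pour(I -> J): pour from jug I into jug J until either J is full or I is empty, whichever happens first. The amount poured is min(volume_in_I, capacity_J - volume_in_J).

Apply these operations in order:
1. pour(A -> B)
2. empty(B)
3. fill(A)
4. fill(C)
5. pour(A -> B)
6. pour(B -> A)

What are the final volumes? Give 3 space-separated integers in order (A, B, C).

Answer: 3 0 8

Derivation:
Step 1: pour(A -> B) -> (A=0 B=3 C=0)
Step 2: empty(B) -> (A=0 B=0 C=0)
Step 3: fill(A) -> (A=3 B=0 C=0)
Step 4: fill(C) -> (A=3 B=0 C=8)
Step 5: pour(A -> B) -> (A=0 B=3 C=8)
Step 6: pour(B -> A) -> (A=3 B=0 C=8)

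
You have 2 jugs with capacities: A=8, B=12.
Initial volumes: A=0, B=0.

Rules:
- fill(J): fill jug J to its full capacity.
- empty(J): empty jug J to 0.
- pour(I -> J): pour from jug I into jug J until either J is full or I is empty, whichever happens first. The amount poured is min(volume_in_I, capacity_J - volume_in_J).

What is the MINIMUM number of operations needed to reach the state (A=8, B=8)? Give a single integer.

Answer: 3

Derivation:
BFS from (A=0, B=0). One shortest path:
  1. fill(A) -> (A=8 B=0)
  2. pour(A -> B) -> (A=0 B=8)
  3. fill(A) -> (A=8 B=8)
Reached target in 3 moves.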